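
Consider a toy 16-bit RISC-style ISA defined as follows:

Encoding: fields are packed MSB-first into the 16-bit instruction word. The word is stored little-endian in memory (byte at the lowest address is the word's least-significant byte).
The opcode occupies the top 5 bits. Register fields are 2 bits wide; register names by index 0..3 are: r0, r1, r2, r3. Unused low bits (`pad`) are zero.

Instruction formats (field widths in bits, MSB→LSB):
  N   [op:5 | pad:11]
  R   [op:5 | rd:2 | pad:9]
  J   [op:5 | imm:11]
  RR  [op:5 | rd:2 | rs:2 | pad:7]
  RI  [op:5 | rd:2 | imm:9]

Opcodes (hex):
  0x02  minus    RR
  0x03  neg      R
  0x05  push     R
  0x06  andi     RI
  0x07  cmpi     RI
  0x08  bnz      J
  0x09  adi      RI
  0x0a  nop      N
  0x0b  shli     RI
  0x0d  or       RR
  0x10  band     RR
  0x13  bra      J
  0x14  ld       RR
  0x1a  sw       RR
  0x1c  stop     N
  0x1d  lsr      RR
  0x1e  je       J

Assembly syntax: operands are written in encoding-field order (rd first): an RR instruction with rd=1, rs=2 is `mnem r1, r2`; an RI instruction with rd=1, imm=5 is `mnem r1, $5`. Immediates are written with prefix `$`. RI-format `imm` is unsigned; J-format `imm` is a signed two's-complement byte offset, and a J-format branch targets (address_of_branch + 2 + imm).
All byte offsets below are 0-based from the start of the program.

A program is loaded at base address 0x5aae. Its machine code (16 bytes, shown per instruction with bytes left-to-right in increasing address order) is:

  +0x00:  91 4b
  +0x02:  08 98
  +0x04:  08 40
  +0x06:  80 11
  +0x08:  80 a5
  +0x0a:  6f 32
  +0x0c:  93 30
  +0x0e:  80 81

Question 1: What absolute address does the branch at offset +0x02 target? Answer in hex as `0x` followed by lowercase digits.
0x5aba

@+02  little-endian(08 98) = 0x9808
  opcode bits[15:11]=0x13: bra/J
  imm: (w>>0)&0x7ff=0x8 → $8
  target = base 0x5aae + off 0x02 + 2 + imm 8 = 0x5aba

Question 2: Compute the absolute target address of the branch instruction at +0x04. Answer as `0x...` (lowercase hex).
+0x04: 08 40 ⇒ word 0x4008 (little)
  top 5b → 0x8 → bnz [J]
  [10:0] imm=8 = $8
  target = base 0x5aae + off 0x04 + 2 + imm 8 = 0x5abc

0x5abc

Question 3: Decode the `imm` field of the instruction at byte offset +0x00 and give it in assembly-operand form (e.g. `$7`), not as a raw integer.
@+00  little-endian(91 4b) = 0x4b91
  top 5b → 0x9 → adi [RI]
  [10:9] rd=1 = r1
  [8:0] imm=401 = $401

$401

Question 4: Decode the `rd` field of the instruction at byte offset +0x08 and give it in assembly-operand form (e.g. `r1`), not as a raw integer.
[08] 80 a5 → 0xa580
  opcode bits[15:11]=0x14: ld/RR
  [10:9] rd=2 = r2
  [8:7] rs=3 = r3

r2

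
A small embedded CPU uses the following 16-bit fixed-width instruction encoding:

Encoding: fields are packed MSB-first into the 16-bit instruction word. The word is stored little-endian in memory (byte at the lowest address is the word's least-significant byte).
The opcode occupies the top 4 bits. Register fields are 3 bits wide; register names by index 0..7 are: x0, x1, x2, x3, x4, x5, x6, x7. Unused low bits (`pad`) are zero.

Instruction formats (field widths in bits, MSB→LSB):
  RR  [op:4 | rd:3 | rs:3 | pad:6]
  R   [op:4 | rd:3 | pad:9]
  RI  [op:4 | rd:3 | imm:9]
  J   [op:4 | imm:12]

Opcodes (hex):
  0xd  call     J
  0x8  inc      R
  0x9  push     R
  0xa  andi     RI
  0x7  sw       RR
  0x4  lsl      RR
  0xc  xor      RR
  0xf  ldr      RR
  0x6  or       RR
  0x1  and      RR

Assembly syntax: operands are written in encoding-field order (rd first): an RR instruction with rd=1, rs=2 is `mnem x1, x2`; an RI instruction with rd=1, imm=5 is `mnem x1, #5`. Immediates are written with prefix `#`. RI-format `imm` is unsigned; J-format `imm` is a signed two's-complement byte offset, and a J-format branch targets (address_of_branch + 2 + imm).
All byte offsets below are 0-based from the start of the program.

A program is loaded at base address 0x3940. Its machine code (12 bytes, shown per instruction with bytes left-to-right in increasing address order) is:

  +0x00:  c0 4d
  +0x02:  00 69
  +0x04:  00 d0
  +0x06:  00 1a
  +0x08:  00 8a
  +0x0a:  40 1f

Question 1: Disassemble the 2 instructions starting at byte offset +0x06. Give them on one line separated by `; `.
@+06  little-endian(00 1a) = 0x1a00
  opcode bits[15:12]=0x1: and/RR
  rd@[11:9]=0x5 ⇒ x5
  rs@[8:6]=0x0 ⇒ x0
@+08  little-endian(00 8a) = 0x8a00
  opcode bits[15:12]=0x8: inc/R
  rd@[11:9]=0x5 ⇒ x5

and x5, x0; inc x5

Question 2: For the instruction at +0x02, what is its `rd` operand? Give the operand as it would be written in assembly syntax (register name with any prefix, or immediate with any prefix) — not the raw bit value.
x4

+0x02: 00 69 ⇒ word 0x6900 (little)
  opcode bits[15:12]=0x6: or/RR
  rd: (w>>9)&0x7=0x4 → x4
  rs: (w>>6)&0x7=0x4 → x4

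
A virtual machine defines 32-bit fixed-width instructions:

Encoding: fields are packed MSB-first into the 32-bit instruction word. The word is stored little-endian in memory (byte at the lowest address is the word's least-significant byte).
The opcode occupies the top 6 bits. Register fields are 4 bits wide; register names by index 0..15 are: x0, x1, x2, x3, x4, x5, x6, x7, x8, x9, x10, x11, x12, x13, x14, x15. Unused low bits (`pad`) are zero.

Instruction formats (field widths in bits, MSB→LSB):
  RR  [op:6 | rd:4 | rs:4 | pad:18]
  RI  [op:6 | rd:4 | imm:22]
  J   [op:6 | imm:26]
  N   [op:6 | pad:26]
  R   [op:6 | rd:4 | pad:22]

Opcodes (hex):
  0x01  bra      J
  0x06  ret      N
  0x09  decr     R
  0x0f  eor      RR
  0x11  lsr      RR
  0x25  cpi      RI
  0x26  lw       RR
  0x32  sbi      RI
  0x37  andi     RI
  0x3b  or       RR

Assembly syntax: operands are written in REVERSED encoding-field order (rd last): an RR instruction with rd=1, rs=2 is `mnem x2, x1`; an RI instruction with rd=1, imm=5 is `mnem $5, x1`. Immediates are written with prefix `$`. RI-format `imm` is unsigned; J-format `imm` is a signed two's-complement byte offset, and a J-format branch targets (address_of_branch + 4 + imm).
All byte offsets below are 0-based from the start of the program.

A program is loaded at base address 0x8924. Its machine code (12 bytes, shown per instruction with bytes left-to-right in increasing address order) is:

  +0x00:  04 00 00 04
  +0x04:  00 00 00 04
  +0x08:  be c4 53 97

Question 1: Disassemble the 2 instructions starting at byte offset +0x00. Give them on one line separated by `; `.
[00] 04 00 00 04 → 0x04000004
  opcode bits[31:26]=0x1: bra/J
  imm: (w>>0)&0x3ffffff=0x4 → $4
[04] 00 00 00 04 → 0x04000000
  opcode bits[31:26]=0x1: bra/J
  imm: (w>>0)&0x3ffffff=0x0 → $0

bra $4; bra $0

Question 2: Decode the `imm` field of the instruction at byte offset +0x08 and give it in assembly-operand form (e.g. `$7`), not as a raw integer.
[08] be c4 53 97 → 0x9753c4be
  op=0x9753c4be>>26=0x25 ⇒ cpi (RI)
  [25:22] rd=13 = x13
  [21:0] imm=1295550 = $1295550

$1295550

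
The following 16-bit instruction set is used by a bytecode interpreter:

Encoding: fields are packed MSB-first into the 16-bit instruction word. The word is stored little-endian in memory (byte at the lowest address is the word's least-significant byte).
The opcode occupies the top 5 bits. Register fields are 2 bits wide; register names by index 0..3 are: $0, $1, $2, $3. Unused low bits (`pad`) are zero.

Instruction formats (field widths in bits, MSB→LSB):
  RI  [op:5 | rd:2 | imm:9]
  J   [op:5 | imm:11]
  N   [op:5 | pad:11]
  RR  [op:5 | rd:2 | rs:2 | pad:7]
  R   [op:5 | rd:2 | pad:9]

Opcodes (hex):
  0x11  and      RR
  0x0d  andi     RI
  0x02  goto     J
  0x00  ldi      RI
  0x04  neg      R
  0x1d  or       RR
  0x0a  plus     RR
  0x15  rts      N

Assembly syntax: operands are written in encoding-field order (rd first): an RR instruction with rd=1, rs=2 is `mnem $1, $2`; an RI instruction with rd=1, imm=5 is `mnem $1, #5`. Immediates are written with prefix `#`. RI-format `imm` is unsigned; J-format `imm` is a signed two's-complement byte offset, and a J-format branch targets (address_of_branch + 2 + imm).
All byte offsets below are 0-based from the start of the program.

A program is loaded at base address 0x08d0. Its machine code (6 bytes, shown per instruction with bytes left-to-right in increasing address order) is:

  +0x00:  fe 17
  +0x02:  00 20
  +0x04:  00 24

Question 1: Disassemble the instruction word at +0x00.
goto #-2

@+00  little-endian(fe 17) = 0x17fe
  opcode bits[15:11]=0x2: goto/J
  [10:0] imm=2046 (s11→-2) = #-2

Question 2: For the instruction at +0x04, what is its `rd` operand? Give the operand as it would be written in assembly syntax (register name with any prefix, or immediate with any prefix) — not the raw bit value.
@+04  little-endian(00 24) = 0x2400
  opcode bits[15:11]=0x4: neg/R
  rd: (w>>9)&0x3=0x2 → $2

$2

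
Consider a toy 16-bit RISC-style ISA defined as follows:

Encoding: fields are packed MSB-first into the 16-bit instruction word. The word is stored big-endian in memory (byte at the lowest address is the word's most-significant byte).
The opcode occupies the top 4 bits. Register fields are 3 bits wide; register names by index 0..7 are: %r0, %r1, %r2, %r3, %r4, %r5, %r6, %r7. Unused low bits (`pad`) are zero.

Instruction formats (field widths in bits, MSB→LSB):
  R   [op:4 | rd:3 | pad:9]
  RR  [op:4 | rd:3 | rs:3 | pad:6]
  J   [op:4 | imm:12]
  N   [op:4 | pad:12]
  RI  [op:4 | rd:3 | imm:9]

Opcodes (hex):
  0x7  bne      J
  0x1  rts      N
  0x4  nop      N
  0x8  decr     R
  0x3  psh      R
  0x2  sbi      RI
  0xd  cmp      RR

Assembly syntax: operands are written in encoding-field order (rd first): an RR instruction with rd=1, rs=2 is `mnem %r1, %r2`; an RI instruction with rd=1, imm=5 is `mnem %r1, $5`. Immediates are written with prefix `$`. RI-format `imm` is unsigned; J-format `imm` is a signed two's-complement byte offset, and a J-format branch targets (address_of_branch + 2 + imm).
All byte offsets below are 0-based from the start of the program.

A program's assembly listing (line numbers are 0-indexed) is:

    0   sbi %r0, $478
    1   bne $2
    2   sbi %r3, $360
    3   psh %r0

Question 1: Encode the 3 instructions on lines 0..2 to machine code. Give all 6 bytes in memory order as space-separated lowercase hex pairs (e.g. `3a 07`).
21 de 70 02 27 68

0. sbi fields op=0x2:4|rd=0:3|imm=478:9 → word 21deh → 21 de
1. bne fields op=0x7:4|imm=2:12 → word 7002h → 70 02
2. sbi fields op=0x2:4|rd=3:3|imm=360:9 → word 2768h → 27 68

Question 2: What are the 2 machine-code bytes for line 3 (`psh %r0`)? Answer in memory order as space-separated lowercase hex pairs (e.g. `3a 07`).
L3: psh op=0x3:4|rd=0:3|pad=0:9 ⇒ 0x3000 ⇒ big 30 00

30 00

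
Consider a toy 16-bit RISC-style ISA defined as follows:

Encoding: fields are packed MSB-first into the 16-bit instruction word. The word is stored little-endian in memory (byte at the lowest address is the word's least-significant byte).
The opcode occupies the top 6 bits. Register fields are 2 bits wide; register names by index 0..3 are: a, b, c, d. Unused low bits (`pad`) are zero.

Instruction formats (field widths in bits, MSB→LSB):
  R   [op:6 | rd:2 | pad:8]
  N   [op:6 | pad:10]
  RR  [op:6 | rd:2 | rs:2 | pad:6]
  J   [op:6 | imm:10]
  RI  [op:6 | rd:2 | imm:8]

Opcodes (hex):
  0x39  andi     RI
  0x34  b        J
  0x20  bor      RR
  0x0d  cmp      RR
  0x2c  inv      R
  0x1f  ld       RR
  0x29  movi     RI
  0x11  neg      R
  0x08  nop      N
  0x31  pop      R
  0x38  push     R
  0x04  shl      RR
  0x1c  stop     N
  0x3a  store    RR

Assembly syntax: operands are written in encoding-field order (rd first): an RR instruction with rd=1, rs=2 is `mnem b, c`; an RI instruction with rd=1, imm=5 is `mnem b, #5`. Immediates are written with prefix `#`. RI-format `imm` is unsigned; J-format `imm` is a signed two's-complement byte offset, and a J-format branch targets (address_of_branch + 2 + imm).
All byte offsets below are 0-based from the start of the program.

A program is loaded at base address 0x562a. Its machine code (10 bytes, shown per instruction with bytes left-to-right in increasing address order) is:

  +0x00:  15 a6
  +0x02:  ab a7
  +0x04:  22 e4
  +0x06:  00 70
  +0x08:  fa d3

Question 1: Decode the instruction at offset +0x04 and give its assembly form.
+0x04: 22 e4 ⇒ word 0xe422 (little)
  opcode bits[15:10]=0x39: andi/RI
  [9:8] rd=0 = a
  [7:0] imm=34 = #34

andi a, #34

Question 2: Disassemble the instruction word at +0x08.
b #-6

[08] fa d3 → 0xd3fa
  opcode bits[15:10]=0x34: b/J
  imm@[9:0]=0x3fa (s10→-6) ⇒ #-6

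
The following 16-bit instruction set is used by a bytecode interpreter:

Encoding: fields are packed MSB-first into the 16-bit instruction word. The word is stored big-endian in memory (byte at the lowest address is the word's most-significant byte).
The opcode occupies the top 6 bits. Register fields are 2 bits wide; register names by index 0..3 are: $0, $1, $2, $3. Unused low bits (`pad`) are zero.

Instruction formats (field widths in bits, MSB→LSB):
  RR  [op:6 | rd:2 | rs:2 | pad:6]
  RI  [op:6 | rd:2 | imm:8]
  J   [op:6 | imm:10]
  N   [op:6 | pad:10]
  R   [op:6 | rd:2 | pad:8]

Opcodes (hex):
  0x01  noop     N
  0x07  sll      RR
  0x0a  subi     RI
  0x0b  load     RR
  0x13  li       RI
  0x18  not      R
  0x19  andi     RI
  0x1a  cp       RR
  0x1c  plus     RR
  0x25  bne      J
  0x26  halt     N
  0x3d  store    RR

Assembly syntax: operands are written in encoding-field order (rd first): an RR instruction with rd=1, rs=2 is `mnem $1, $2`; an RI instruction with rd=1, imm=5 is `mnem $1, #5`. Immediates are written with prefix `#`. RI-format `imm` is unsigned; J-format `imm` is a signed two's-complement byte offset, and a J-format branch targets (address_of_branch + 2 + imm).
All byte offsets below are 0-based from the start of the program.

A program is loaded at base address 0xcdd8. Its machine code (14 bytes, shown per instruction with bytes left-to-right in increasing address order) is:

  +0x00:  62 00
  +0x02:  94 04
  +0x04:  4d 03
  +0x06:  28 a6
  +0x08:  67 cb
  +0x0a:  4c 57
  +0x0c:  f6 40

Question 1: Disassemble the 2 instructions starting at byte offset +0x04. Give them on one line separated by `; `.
off 0x04: read 4d 03 as big → 0x4d03
  top 6b → 0x13 → li [RI]
  [9:8] rd=1 = $1
  [7:0] imm=3 = #3
off 0x06: read 28 a6 as big → 0x28a6
  top 6b → 0xa → subi [RI]
  [9:8] rd=0 = $0
  [7:0] imm=166 = #166

li $1, #3; subi $0, #166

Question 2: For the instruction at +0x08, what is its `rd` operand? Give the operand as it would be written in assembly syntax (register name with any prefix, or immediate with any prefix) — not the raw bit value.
$3

+0x08: 67 cb ⇒ word 0x67cb (big)
  opcode bits[15:10]=0x19: andi/RI
  rd@[9:8]=0x3 ⇒ $3
  imm@[7:0]=0xcb ⇒ #203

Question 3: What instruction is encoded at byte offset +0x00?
not $2

off 0x00: read 62 00 as big → 0x6200
  op=0x6200>>10=0x18 ⇒ not (R)
  [9:8] rd=2 = $2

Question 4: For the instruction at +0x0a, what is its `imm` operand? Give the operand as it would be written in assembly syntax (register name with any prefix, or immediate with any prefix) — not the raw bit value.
#87

off 0x0a: read 4c 57 as big → 0x4c57
  top 6b → 0x13 → li [RI]
  rd: (w>>8)&0x3=0x0 → $0
  imm: (w>>0)&0xff=0x57 → #87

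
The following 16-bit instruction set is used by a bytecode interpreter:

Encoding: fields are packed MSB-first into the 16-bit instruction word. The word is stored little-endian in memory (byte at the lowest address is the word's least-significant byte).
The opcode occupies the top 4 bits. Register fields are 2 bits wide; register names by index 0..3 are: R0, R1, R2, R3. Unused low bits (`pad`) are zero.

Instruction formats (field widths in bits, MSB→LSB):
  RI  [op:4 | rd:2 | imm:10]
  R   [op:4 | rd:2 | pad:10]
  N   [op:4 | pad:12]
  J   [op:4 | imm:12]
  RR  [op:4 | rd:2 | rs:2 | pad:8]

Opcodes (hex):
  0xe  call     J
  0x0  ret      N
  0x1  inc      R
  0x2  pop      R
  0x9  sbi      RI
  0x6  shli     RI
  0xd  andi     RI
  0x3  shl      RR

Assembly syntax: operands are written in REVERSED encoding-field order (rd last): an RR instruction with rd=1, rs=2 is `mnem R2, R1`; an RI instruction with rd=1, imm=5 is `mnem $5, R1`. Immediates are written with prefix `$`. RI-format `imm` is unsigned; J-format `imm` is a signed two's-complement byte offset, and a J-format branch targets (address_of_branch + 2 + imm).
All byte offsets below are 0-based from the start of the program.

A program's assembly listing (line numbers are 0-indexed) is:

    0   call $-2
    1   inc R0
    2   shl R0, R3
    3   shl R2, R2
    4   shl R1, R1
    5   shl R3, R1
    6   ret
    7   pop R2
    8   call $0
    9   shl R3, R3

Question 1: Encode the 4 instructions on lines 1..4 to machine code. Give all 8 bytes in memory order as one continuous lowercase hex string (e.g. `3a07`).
line 1 (inc): pack op=0x1:4|rd=0:2|pad=0:10 = 0x1000; little→ 00 10
line 2 (shl): pack op=0x3:4|rd=3:2|rs=0:2|pad=0:8 = 0x3c00; little→ 00 3c
line 3 (shl): pack op=0x3:4|rd=2:2|rs=2:2|pad=0:8 = 0x3a00; little→ 00 3a
line 4 (shl): pack op=0x3:4|rd=1:2|rs=1:2|pad=0:8 = 0x3500; little→ 00 35

0010003c003a0035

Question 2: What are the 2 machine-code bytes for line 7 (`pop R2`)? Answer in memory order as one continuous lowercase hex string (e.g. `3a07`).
line 7 (pop): pack op=0x2:4|rd=2:2|pad=0:10 = 0x2800; little→ 00 28

0028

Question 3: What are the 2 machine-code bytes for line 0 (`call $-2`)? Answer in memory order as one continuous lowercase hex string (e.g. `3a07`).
feef

0. call fields op=0xe:4|imm=-2:12 → word effeh → fe ef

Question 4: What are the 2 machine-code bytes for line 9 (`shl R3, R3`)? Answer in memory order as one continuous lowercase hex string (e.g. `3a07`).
line 9 (shl): pack op=0x3:4|rd=3:2|rs=3:2|pad=0:8 = 0x3f00; little→ 00 3f

003f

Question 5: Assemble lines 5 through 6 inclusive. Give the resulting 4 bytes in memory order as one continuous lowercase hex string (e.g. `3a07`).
5. shl fields op=0x3:4|rd=1:2|rs=3:2|pad=0:8 → word 3700h → 00 37
6. ret fields op=0x0:4|pad=0:12 → word 0000h → 00 00

00370000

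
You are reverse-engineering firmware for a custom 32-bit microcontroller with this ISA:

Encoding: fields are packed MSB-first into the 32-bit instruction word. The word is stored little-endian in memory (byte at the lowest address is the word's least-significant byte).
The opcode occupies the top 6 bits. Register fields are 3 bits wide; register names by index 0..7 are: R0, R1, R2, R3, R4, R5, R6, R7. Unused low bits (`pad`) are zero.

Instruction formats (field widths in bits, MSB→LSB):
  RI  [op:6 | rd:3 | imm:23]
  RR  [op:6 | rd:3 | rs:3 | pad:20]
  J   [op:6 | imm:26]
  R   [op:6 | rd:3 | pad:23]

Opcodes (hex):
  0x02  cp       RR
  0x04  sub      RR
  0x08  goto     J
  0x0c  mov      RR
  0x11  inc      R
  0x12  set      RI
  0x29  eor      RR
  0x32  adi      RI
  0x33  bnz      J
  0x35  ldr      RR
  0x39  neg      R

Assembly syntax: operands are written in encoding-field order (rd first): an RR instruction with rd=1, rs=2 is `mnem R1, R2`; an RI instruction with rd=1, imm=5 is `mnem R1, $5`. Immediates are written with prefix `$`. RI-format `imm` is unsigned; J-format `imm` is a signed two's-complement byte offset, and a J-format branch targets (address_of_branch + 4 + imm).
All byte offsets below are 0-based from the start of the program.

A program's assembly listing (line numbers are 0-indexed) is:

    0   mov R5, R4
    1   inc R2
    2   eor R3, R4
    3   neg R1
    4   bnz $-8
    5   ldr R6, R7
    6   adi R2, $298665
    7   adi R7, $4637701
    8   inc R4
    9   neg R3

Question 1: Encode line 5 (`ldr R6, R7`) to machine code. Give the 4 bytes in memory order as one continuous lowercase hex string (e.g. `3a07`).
L5: ldr op=0x35:6|rd=6:3|rs=7:3|pad=0:20 ⇒ 0xd7700000 ⇒ little 00 00 70 d7

000070d7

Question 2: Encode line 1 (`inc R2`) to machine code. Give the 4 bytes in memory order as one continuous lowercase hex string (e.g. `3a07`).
L1: inc op=0x11:6|rd=2:3|pad=0:23 ⇒ 0x45000000 ⇒ little 00 00 00 45

00000045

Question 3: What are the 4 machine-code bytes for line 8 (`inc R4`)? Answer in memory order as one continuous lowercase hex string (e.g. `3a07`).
00000046

L8: inc op=0x11:6|rd=4:3|pad=0:23 ⇒ 0x46000000 ⇒ little 00 00 00 46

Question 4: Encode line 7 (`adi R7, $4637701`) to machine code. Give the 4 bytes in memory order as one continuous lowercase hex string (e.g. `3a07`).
L7: adi op=0x32:6|rd=7:3|imm=4637701:23 ⇒ 0xcbc6c405 ⇒ little 05 c4 c6 cb

05c4c6cb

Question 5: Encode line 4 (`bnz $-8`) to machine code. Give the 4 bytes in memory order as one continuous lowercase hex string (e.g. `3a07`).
f8ffffcf

line 4 (bnz): pack op=0x33:6|imm=-8:26 = 0xcffffff8; little→ f8 ff ff cf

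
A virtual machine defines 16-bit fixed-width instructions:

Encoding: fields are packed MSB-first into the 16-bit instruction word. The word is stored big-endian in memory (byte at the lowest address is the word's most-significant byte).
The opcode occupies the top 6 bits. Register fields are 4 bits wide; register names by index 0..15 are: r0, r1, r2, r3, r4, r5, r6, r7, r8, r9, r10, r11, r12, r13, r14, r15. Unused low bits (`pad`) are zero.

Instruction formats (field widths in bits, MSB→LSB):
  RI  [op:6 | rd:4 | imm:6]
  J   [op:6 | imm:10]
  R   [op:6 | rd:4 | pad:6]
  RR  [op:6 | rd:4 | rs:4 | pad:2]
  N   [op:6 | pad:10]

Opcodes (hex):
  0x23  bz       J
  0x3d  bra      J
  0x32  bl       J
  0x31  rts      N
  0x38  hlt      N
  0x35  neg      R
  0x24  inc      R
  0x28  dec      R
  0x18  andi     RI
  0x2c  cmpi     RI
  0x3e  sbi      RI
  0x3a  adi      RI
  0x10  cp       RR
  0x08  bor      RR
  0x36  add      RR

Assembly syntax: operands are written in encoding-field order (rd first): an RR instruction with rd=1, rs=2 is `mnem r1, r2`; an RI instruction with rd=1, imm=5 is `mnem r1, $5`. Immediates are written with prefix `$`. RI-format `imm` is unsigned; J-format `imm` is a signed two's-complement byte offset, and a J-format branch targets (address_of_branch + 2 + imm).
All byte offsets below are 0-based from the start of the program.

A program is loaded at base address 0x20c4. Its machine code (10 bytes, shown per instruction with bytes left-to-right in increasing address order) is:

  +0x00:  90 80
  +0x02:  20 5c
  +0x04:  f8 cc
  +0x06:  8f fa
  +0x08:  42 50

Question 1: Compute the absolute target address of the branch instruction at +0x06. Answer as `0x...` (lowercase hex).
[06] 8f fa → 0x8ffa
  op=0x8ffa>>10=0x23 ⇒ bz (J)
  imm@[9:0]=0x3fa (s10→-6) ⇒ $-6
  target = base 0x20c4 + off 0x06 + 2 + imm -6 = 0x20c6

0x20c6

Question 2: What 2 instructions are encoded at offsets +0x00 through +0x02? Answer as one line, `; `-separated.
+0x00: 90 80 ⇒ word 0x9080 (big)
  op=0x9080>>10=0x24 ⇒ inc (R)
  [9:6] rd=2 = r2
+0x02: 20 5c ⇒ word 0x205c (big)
  op=0x205c>>10=0x8 ⇒ bor (RR)
  [9:6] rd=1 = r1
  [5:2] rs=7 = r7

inc r2; bor r1, r7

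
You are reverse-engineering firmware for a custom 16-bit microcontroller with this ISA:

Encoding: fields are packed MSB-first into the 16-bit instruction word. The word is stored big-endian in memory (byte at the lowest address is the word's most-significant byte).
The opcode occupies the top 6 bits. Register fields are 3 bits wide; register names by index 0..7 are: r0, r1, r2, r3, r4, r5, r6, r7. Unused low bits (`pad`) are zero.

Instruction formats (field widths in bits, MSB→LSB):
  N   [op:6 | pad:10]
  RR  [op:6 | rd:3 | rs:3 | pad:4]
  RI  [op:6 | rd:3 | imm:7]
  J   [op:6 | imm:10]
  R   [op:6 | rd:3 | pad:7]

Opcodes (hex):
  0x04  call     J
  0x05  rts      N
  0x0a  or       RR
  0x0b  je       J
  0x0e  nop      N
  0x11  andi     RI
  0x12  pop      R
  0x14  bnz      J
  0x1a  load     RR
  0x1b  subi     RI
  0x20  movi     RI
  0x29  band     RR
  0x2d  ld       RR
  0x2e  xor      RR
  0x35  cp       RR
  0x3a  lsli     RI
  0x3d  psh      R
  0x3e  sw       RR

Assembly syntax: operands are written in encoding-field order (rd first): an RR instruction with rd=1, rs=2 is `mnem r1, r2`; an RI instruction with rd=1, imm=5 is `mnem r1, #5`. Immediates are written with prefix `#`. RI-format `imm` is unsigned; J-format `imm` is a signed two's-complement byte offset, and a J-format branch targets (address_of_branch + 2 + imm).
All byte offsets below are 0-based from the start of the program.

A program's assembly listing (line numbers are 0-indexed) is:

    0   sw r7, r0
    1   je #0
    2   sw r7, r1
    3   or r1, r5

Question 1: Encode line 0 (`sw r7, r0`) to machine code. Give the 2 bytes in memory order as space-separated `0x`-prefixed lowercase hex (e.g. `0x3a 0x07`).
0. sw fields op=0x3e:6|rd=7:3|rs=0:3|pad=0:4 → word fb80h → fb 80

0xfb 0x80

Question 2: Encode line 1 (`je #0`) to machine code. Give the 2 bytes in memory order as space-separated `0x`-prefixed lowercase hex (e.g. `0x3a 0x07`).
0x2c 0x00

1. je fields op=0xb:6|imm=0:10 → word 2c00h → 2c 00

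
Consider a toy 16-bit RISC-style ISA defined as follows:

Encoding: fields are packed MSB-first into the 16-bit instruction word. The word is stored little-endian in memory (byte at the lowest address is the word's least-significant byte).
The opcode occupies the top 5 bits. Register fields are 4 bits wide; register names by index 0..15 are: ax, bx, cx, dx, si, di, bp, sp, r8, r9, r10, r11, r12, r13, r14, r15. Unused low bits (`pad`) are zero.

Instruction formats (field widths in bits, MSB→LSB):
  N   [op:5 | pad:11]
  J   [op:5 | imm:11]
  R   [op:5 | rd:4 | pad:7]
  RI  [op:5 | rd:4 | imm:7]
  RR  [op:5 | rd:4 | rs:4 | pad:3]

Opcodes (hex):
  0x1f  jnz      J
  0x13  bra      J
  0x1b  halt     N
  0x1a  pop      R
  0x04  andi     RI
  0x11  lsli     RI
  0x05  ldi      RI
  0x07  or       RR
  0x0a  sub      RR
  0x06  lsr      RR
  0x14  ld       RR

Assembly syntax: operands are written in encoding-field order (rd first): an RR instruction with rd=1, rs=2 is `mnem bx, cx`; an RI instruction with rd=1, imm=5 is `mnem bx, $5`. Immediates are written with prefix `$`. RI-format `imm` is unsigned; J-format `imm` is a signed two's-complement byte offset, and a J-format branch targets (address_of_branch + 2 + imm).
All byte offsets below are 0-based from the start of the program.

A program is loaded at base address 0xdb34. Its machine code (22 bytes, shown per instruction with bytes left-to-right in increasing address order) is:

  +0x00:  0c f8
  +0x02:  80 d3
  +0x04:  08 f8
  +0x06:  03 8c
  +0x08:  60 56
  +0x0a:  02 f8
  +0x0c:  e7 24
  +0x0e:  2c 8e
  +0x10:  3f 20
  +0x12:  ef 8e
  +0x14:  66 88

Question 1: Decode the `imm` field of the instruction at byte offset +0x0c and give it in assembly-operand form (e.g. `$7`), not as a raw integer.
$103

@+0c  little-endian(e7 24) = 0x24e7
  top 5b → 0x4 → andi [RI]
  [10:7] rd=9 = r9
  [6:0] imm=103 = $103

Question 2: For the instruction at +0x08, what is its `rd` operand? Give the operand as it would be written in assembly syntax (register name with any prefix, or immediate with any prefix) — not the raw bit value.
@+08  little-endian(60 56) = 0x5660
  top 5b → 0xa → sub [RR]
  [10:7] rd=12 = r12
  [6:3] rs=12 = r12

r12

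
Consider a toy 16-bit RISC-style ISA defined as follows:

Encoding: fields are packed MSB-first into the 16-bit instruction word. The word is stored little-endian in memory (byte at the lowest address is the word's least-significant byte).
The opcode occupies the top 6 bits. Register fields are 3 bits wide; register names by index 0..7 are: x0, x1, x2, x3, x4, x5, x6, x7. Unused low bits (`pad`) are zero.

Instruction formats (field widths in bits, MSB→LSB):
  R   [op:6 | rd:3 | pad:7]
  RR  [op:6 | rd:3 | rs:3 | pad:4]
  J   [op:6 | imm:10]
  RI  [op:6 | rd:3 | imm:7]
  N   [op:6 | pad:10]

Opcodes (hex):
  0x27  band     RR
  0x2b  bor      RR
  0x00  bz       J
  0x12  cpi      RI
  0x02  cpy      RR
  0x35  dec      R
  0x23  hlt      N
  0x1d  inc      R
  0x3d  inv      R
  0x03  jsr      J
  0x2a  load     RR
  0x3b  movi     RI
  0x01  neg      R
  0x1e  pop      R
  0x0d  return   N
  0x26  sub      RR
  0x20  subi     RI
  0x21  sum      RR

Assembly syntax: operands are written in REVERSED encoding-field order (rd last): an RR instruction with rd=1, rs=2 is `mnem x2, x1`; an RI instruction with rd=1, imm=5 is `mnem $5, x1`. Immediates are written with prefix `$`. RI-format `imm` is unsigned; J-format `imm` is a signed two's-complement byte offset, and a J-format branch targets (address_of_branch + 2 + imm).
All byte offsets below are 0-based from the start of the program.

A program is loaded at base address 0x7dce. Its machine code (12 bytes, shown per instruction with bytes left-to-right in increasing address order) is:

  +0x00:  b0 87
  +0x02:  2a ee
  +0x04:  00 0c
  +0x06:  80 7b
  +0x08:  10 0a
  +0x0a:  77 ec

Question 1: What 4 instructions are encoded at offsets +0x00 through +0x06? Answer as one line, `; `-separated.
sum x3, x7; movi $42, x4; jsr $0; pop x7

+0x00: b0 87 ⇒ word 0x87b0 (little)
  op=0x87b0>>10=0x21 ⇒ sum (RR)
  [9:7] rd=7 = x7
  [6:4] rs=3 = x3
+0x02: 2a ee ⇒ word 0xee2a (little)
  op=0xee2a>>10=0x3b ⇒ movi (RI)
  [9:7] rd=4 = x4
  [6:0] imm=42 = $42
+0x04: 00 0c ⇒ word 0x0c00 (little)
  op=0x0c00>>10=0x3 ⇒ jsr (J)
  [9:0] imm=0 = $0
+0x06: 80 7b ⇒ word 0x7b80 (little)
  op=0x7b80>>10=0x1e ⇒ pop (R)
  [9:7] rd=7 = x7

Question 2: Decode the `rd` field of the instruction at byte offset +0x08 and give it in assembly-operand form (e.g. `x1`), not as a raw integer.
off 0x08: read 10 0a as little → 0x0a10
  top 6b → 0x2 → cpy [RR]
  [9:7] rd=4 = x4
  [6:4] rs=1 = x1

x4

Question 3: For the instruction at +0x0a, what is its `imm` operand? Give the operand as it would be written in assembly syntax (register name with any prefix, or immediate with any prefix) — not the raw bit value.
$119

[0a] 77 ec → 0xec77
  top 6b → 0x3b → movi [RI]
  rd@[9:7]=0x0 ⇒ x0
  imm@[6:0]=0x77 ⇒ $119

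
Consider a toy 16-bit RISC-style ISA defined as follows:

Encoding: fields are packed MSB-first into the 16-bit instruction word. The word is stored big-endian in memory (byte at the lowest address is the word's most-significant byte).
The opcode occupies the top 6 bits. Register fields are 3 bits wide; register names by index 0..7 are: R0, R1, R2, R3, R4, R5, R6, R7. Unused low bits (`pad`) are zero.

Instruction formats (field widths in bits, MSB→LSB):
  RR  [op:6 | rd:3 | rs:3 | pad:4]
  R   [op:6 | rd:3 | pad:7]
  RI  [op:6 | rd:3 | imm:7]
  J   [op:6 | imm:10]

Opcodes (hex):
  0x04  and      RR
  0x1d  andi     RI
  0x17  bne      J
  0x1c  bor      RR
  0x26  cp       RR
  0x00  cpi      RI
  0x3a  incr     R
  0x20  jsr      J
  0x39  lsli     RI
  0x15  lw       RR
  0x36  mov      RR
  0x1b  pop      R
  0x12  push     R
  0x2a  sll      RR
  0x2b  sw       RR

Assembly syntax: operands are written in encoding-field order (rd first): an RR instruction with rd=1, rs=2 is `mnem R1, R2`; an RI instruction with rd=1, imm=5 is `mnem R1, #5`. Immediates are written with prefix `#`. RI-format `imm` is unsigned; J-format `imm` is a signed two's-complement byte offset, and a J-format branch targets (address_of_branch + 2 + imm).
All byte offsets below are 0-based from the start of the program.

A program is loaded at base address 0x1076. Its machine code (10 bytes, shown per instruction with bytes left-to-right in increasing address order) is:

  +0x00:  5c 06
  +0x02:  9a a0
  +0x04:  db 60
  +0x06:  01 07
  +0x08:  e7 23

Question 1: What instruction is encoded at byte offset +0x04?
+0x04: db 60 ⇒ word 0xdb60 (big)
  op=0xdb60>>10=0x36 ⇒ mov (RR)
  rd: (w>>7)&0x7=0x6 → R6
  rs: (w>>4)&0x7=0x6 → R6

mov R6, R6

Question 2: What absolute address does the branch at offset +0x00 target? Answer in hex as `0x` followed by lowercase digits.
off 0x00: read 5c 06 as big → 0x5c06
  opcode bits[15:10]=0x17: bne/J
  [9:0] imm=6 = #6
  target = base 0x1076 + off 0x00 + 2 + imm 6 = 0x107e

0x107e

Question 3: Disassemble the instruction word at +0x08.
+0x08: e7 23 ⇒ word 0xe723 (big)
  op=0xe723>>10=0x39 ⇒ lsli (RI)
  rd: (w>>7)&0x7=0x6 → R6
  imm: (w>>0)&0x7f=0x23 → #35

lsli R6, #35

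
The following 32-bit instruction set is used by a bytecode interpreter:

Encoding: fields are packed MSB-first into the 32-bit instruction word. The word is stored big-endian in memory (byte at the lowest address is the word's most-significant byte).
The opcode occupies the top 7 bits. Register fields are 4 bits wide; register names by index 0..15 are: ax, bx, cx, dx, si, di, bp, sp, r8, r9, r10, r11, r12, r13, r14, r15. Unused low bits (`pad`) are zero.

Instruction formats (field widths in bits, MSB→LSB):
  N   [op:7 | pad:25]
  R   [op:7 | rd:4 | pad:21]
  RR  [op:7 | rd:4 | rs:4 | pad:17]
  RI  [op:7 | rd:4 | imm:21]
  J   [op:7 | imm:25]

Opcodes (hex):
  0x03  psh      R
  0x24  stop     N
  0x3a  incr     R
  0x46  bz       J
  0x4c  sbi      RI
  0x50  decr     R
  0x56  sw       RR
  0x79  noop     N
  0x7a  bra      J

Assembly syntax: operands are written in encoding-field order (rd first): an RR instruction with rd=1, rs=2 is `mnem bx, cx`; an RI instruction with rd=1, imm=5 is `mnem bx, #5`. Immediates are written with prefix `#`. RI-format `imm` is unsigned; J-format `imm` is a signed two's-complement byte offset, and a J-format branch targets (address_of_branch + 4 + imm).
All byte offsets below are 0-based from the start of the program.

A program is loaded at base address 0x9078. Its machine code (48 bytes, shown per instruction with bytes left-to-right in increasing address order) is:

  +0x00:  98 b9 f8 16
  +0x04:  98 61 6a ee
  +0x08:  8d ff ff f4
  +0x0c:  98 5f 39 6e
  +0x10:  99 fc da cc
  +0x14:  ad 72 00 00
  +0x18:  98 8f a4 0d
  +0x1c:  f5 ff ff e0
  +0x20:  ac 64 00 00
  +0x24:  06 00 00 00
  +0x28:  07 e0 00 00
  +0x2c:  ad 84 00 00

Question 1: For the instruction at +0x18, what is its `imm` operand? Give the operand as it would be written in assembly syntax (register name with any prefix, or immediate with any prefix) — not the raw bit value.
off 0x18: read 98 8f a4 0d as big → 0x988fa40d
  op=0x988fa40d>>25=0x4c ⇒ sbi (RI)
  rd: (w>>21)&0xf=0x4 → si
  imm: (w>>0)&0x1fffff=0xfa40d → #1025037

#1025037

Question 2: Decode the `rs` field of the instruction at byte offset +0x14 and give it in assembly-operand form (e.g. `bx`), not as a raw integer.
[14] ad 72 00 00 → 0xad720000
  opcode bits[31:25]=0x56: sw/RR
  [24:21] rd=11 = r11
  [20:17] rs=9 = r9

r9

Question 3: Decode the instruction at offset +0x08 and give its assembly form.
bz #-12

@+08  big-endian(8d ff ff f4) = 0x8dfffff4
  opcode bits[31:25]=0x46: bz/J
  [24:0] imm=33554420 (s25→-12) = #-12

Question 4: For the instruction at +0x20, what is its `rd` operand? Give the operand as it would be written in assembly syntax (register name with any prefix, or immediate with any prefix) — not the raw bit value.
[20] ac 64 00 00 → 0xac640000
  op=0xac640000>>25=0x56 ⇒ sw (RR)
  rd: (w>>21)&0xf=0x3 → dx
  rs: (w>>17)&0xf=0x2 → cx

dx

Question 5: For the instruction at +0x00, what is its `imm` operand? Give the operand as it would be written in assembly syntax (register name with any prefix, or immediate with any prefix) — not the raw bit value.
+0x00: 98 b9 f8 16 ⇒ word 0x98b9f816 (big)
  opcode bits[31:25]=0x4c: sbi/RI
  [24:21] rd=5 = di
  [20:0] imm=1701910 = #1701910

#1701910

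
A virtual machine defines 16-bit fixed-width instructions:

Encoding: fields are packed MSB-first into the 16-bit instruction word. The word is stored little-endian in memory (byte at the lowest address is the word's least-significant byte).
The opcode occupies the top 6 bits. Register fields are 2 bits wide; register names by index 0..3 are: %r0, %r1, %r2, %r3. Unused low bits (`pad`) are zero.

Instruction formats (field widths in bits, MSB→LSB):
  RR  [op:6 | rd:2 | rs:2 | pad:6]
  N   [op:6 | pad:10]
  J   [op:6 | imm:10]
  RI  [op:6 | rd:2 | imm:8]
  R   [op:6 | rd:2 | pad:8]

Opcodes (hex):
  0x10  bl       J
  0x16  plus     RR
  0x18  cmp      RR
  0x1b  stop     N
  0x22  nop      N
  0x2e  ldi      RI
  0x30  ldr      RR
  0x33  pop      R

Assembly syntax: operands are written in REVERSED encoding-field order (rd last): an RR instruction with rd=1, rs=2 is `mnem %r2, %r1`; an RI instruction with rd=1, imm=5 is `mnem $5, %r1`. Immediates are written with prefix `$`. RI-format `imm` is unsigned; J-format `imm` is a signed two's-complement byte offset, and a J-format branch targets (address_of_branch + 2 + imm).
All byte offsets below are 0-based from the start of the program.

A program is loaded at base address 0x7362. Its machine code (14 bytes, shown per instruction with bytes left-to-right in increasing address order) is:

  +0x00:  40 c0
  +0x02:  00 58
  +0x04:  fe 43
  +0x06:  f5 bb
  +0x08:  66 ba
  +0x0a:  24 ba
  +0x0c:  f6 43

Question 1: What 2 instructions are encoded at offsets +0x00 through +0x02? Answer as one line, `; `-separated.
off 0x00: read 40 c0 as little → 0xc040
  top 6b → 0x30 → ldr [RR]
  [9:8] rd=0 = %r0
  [7:6] rs=1 = %r1
off 0x02: read 00 58 as little → 0x5800
  top 6b → 0x16 → plus [RR]
  [9:8] rd=0 = %r0
  [7:6] rs=0 = %r0

ldr %r1, %r0; plus %r0, %r0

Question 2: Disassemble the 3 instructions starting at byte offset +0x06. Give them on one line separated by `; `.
@+06  little-endian(f5 bb) = 0xbbf5
  top 6b → 0x2e → ldi [RI]
  [9:8] rd=3 = %r3
  [7:0] imm=245 = $245
@+08  little-endian(66 ba) = 0xba66
  top 6b → 0x2e → ldi [RI]
  [9:8] rd=2 = %r2
  [7:0] imm=102 = $102
@+0a  little-endian(24 ba) = 0xba24
  top 6b → 0x2e → ldi [RI]
  [9:8] rd=2 = %r2
  [7:0] imm=36 = $36

ldi $245, %r3; ldi $102, %r2; ldi $36, %r2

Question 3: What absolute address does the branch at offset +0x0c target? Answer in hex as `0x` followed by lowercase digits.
0x7366

+0x0c: f6 43 ⇒ word 0x43f6 (little)
  opcode bits[15:10]=0x10: bl/J
  imm: (w>>0)&0x3ff=0x3f6 (s10→-10) → $-10
  target = base 0x7362 + off 0x0c + 2 + imm -10 = 0x7366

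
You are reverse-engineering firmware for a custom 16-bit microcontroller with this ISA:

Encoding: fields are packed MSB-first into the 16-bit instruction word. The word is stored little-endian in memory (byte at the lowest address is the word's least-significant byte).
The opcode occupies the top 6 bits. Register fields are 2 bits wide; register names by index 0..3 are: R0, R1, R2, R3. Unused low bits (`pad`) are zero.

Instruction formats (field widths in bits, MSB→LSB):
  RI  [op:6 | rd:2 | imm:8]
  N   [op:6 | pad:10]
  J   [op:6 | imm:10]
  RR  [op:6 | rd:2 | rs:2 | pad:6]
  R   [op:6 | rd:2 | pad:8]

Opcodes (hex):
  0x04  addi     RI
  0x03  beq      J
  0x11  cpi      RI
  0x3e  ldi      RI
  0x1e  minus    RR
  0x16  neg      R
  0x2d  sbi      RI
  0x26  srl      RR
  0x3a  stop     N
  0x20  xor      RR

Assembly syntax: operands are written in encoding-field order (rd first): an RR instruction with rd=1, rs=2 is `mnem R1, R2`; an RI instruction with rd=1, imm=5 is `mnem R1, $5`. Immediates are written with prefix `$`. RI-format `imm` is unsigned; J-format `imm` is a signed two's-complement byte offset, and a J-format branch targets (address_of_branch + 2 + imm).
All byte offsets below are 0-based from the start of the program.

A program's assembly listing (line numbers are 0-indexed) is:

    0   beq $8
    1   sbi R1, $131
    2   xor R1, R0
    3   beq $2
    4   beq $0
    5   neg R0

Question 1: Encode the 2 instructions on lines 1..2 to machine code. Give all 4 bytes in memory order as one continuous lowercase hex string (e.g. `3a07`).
83b50081

L1: sbi op=0x2d:6|rd=1:2|imm=131:8 ⇒ 0xb583 ⇒ little 83 b5
L2: xor op=0x20:6|rd=1:2|rs=0:2|pad=0:6 ⇒ 0x8100 ⇒ little 00 81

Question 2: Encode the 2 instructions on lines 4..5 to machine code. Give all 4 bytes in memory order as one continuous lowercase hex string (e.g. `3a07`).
000c0058

4. beq fields op=0x3:6|imm=0:10 → word 0c00h → 00 0c
5. neg fields op=0x16:6|rd=0:2|pad=0:8 → word 5800h → 00 58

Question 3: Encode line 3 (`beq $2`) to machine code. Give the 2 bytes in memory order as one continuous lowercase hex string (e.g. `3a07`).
020c

L3: beq op=0x3:6|imm=2:10 ⇒ 0x0c02 ⇒ little 02 0c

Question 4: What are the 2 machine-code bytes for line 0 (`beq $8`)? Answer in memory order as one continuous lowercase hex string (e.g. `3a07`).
line 0 (beq): pack op=0x3:6|imm=8:10 = 0x0c08; little→ 08 0c

080c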